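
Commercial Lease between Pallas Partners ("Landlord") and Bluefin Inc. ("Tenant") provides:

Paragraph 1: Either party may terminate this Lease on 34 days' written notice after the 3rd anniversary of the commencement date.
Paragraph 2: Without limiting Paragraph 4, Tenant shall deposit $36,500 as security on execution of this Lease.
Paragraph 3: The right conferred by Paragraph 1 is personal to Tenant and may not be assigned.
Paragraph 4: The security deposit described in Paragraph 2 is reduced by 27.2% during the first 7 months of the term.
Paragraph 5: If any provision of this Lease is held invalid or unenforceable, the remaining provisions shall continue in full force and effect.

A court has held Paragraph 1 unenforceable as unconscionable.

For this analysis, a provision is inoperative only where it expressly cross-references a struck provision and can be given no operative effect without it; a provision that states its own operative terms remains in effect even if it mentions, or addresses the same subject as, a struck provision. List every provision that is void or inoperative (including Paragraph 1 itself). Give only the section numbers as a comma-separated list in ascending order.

Paragraph 1 is struck. Paragraph 3 has no operative effect of its own apart from Paragraph 1 and is therefore inoperative. Under the severability clause in Paragraph 5, the remaining provisions continue in force. That leaves Paragraph 2, Paragraph 4, and Paragraph 5 in effect.

1, 3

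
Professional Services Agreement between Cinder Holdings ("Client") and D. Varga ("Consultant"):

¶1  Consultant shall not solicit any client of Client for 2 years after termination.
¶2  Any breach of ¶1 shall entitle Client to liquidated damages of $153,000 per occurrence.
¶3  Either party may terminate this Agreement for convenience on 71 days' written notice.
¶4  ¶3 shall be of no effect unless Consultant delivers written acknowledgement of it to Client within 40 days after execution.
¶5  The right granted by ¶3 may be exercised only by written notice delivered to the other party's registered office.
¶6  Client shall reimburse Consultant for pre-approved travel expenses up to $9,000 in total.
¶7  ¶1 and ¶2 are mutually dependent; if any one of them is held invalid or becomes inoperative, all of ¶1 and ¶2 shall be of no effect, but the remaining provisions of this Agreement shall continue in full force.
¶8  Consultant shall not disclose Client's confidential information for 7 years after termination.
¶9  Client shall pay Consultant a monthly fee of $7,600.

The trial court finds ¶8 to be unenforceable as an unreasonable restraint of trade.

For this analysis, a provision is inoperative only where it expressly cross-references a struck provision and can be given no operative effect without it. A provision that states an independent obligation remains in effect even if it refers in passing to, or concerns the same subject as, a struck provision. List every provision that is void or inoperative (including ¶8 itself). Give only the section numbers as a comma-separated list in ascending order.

8

¶8 is struck. Nothing else in the Agreement is defined by reference to ¶8. ¶7 ties ¶1 and ¶2 together, but none of those is affected here; the remaining provisions continue in force under ¶7. That leaves ¶1, ¶2, ¶3, ¶4, ¶5, ¶6, ¶7, and ¶9 in effect.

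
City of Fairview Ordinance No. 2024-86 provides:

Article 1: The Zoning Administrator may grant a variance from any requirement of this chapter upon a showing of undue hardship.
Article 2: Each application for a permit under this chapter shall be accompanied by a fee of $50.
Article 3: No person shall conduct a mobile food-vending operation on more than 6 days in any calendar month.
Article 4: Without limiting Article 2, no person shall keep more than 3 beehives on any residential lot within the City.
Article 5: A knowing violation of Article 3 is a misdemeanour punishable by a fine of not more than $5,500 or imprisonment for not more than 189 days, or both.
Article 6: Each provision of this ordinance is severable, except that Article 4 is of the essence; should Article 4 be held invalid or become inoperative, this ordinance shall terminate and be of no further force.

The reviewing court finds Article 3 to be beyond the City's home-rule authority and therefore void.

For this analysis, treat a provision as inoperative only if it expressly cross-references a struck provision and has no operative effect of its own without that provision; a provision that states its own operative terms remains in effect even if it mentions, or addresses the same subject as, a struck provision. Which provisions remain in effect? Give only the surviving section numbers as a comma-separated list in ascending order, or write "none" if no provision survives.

Article 3 is struck. Article 5 merely fixes the criminal penalty for violating Article 3; with Article 3 gone it has nothing to operate on and falls away. Article 6 makes Article 4 an essential term, but Article 4 is unaffected, so the severability proviso in Article 6 preserves the remaining provisions. The provisions still in force are Article 1, Article 2, Article 4, and Article 6.

1, 2, 4, 6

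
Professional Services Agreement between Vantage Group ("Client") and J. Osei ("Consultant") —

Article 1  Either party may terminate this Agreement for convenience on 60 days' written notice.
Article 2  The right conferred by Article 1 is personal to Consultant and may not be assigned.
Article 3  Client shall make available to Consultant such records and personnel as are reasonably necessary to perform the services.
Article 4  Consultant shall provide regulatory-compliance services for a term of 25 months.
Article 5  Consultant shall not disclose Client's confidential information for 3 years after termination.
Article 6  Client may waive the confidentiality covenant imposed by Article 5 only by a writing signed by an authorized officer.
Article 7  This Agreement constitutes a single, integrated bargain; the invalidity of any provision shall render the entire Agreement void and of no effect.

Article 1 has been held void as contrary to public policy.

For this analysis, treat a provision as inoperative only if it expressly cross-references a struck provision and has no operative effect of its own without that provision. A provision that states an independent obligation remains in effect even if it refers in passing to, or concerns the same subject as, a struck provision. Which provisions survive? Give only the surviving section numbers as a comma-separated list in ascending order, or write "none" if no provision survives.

Article 1 is struck. Article 2 has no operative effect of its own apart from Article 1 and is therefore inoperative. Article 7 provides that the Agreement is not severable, so the invalidity of any one provision voids the entire Agreement. No provision of the Agreement survives.

none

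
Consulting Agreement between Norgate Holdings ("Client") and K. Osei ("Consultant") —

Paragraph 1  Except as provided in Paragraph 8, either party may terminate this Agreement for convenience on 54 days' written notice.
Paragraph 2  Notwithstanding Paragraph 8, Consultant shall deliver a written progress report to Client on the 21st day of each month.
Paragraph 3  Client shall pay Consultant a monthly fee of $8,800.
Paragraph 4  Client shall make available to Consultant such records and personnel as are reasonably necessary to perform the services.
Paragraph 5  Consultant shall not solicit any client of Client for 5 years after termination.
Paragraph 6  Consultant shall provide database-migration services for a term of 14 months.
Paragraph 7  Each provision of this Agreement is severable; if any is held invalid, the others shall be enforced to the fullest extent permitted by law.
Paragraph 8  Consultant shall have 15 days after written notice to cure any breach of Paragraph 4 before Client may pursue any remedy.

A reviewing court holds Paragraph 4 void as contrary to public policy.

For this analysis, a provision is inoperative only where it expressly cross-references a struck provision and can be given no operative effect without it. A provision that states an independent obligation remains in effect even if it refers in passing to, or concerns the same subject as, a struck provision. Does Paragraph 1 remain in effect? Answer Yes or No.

Paragraph 4 is struck. Paragraph 8 has no operative effect of its own apart from Paragraph 4 and is therefore inoperative. Although Paragraph 2 refers to Paragraph 8, its operative terms do not depend on Paragraph 8, so it remains in effect. Although Paragraph 1 refers to Paragraph 8, its operative terms do not depend on Paragraph 8, so it remains in effect. Under the severability clause in Paragraph 7, the remaining provisions continue in force. Paragraph 1, Paragraph 2, Paragraph 3, Paragraph 5, Paragraph 6, and Paragraph 7 remain in effect. Paragraph 1 is among the surviving provisions, so the answer is yes.

Yes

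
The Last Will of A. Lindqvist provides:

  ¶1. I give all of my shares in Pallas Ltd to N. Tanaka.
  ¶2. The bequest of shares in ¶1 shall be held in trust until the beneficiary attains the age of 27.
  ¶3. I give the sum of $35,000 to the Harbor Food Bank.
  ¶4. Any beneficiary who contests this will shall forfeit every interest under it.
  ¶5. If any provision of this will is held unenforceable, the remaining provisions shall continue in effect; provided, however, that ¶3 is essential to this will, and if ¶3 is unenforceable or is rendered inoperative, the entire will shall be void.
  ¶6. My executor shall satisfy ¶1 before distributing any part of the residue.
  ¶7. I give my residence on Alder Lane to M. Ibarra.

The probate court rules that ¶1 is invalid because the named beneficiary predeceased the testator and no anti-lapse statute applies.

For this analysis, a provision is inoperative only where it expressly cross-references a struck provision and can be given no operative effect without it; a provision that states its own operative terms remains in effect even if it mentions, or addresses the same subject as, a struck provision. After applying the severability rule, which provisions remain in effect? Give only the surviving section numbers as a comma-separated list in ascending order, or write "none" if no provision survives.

3, 4, 5, 7

¶1 is struck. The only function of ¶2 is the trust for ¶1, so it cannot stand once ¶1 is removed. ¶6 operates only by reference to ¶1, so it falls with ¶1. ¶5 makes ¶3 an essential term, but ¶3 is unaffected, so the severability proviso in ¶5 preserves the remaining provisions. The provisions still in force are ¶3, ¶4, ¶5, and ¶7.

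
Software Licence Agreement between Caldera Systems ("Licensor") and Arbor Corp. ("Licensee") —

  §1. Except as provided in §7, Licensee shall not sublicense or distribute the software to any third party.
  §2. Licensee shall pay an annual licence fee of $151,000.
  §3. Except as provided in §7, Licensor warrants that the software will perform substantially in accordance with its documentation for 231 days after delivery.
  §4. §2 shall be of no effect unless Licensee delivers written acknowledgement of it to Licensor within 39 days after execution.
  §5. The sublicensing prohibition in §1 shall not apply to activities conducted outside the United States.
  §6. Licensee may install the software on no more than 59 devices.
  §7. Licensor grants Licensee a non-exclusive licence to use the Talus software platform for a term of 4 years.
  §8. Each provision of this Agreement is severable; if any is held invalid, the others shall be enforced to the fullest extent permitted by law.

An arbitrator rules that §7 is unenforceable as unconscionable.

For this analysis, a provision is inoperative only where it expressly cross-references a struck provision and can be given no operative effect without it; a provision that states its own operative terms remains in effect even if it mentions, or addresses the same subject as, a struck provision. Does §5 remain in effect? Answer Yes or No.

Yes

§7 is struck. §3 mentions §7 but its own obligation stands independently of §7, so §3 is not affected. §1 mentions §7 but its own obligation stands independently of §7, so §1 is not affected. Nothing else in the Agreement is defined by reference to §7. Under the severability clause in §8, the remaining provisions continue in force. §1, §2, §3, §4, §5, §6, and §8 remain in effect. §5 is among the surviving provisions, so the answer is yes.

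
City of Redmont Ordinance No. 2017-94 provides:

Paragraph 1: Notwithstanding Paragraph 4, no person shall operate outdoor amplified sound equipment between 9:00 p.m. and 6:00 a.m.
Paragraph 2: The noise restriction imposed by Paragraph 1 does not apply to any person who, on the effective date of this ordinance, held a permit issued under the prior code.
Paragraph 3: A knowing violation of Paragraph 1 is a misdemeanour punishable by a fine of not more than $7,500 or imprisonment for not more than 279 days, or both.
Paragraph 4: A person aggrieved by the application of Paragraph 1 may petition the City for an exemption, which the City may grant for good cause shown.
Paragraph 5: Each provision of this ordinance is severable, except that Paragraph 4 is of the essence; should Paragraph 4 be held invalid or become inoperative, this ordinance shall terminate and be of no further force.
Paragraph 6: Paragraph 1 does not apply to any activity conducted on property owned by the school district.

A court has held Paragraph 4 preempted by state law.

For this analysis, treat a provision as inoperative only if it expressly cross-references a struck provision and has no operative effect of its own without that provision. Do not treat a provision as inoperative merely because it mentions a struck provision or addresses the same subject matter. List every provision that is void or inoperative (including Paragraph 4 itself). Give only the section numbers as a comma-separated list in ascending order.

1, 2, 3, 4, 5, 6

Paragraph 4 is struck. Nothing else in the ordinance is defined by reference to Paragraph 4. Paragraph 5 makes Paragraph 4 an essential term, and Paragraph 4 is the provision held invalid; under Paragraph 5, the entire ordinance is therefore void. No provision of the ordinance survives.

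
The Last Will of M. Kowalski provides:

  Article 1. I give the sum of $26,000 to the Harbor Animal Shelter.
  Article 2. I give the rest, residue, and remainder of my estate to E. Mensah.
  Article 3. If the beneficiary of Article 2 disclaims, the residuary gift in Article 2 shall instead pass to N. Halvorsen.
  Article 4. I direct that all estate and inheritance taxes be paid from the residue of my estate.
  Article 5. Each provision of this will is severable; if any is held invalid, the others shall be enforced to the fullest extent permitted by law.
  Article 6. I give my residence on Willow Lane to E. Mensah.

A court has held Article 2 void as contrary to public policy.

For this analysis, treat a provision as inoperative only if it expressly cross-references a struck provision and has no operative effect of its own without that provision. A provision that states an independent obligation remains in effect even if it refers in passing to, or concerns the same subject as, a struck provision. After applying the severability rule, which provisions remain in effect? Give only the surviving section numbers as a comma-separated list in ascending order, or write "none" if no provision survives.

Article 2 is struck. Article 3 merely fixes the alternative disposition for Article 2; with Article 2 gone it has nothing to operate on and falls away. Under the severability clause in Article 5, the remaining provisions continue in force. That leaves Article 1, Article 4, Article 5, and Article 6 in effect.

1, 4, 5, 6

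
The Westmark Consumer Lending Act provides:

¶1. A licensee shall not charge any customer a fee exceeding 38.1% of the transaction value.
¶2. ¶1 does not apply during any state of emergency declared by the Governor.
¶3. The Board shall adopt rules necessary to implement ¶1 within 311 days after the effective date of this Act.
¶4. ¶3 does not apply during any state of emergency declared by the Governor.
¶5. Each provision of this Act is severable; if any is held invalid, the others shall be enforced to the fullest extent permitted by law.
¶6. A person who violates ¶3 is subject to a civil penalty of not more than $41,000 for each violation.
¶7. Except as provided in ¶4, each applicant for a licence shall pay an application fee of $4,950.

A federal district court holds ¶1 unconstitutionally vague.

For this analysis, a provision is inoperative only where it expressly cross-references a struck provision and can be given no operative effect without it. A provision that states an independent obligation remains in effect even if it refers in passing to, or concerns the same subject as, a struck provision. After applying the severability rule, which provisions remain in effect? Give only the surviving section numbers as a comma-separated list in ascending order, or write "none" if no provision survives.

¶1 is struck. The only function of ¶2 is the emergency suspension of ¶1, so it cannot stand once ¶1 is removed. ¶3 has no operative effect of its own apart from ¶1 and is therefore inoperative. ¶4 merely fixes the emergency suspension of ¶3; with ¶3 gone it has nothing to operate on and falls away. The only function of ¶6 is the civil penalty for violating ¶3, so it cannot stand once ¶3 is removed. ¶7 mentions ¶4 but its own obligation stands independently of ¶4, so ¶7 is not affected. ¶5 is a severability clause and preserves every provision that can still be given independent effect. The provisions still in force are ¶5 and ¶7.

5, 7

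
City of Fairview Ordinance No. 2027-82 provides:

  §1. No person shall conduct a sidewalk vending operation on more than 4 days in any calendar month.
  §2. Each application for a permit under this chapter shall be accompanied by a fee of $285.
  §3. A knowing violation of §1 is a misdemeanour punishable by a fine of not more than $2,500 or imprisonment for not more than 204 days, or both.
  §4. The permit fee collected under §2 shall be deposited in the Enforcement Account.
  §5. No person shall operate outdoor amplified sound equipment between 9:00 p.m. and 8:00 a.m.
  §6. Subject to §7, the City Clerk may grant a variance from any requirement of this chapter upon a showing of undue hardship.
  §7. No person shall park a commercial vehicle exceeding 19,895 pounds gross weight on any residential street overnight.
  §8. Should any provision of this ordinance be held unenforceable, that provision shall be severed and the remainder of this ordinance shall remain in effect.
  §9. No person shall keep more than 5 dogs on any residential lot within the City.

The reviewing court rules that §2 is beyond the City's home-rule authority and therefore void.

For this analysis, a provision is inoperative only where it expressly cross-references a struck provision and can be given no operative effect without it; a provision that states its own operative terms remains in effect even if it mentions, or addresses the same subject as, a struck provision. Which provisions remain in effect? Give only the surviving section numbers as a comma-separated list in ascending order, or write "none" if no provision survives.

§2 is struck. §4 does nothing except set the disposition of the permit fee by reference to §2; with §2 gone it has no independent effect and is inoperative. §8 is a severability clause and preserves every provision that can still be given independent effect. §1, §3, §5, §6, §7, §8, and §9 remain in effect.

1, 3, 5, 6, 7, 8, 9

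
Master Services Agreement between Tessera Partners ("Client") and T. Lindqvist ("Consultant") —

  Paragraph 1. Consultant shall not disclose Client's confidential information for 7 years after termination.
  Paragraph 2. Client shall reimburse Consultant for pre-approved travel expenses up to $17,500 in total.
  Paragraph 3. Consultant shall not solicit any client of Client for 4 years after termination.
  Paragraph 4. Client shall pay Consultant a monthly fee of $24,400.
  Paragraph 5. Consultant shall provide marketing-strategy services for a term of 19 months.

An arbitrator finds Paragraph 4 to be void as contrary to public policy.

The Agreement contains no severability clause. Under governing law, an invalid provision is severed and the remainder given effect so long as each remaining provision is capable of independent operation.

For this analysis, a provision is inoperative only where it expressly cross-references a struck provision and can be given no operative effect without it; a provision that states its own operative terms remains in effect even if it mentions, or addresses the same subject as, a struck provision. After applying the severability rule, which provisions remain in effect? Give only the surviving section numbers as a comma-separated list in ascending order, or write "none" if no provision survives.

1, 2, 3, 5

Paragraph 4 is struck. Nothing else in the Agreement is defined by reference to Paragraph 4. Under the stated default rule, only provisions that cannot operate independently fall away; the rest are enforced. Paragraph 1, Paragraph 2, Paragraph 3, and Paragraph 5 remain in effect.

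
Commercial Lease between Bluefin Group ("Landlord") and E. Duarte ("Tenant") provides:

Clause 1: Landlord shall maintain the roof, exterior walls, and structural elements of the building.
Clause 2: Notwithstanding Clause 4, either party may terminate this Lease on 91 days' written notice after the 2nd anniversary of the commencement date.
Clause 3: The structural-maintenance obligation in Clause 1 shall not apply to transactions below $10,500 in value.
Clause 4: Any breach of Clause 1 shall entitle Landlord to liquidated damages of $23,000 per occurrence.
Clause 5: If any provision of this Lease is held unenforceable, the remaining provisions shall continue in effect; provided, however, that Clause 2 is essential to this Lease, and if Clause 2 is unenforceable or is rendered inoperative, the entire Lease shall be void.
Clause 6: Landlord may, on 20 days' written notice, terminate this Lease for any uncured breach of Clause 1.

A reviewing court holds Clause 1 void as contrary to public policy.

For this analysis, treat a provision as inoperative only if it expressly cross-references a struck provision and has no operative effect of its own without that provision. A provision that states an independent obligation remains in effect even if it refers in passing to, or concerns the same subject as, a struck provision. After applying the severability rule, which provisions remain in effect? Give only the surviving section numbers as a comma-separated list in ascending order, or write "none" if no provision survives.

2, 5

Clause 1 is struck. The whole of Clause 3 is the carve-out from the structural-maintenance obligation, defined by reference to Clause 1, so Clause 3 cannot stand once Clause 1 is removed. Clause 4 operates only by reference to Clause 1, so it falls with Clause 1. The only function of Clause 6 is the termination right for breach of Clause 1, so it cannot stand once Clause 1 is removed. Although Clause 2 refers to Clause 4, its operative terms do not depend on Clause 4, so it remains in effect. Clause 5 makes Clause 2 an essential term, but Clause 2 is unaffected, so the severability proviso in Clause 5 preserves the remaining provisions. The provisions still in force are Clause 2 and Clause 5.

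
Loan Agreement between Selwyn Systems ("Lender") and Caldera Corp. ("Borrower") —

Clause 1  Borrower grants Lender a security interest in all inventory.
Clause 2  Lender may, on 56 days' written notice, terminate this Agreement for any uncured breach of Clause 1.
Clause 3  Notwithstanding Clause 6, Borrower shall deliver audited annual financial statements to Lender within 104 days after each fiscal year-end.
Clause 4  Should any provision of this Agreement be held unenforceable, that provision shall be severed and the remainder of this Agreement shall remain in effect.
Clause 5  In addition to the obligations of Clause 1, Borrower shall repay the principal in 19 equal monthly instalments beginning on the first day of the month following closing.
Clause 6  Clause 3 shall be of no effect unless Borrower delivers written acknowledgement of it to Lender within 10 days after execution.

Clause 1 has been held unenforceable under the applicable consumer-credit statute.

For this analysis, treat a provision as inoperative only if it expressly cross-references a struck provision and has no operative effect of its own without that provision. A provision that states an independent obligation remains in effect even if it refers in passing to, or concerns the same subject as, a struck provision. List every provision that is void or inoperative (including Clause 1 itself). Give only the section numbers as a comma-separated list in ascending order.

1, 2

Clause 1 is struck. Clause 2 has no operative effect of its own apart from Clause 1 and is therefore inoperative. Clause 5 mentions Clause 1 but its own obligation stands independently of Clause 1, so Clause 5 is not affected. Clause 4 is a severability clause and preserves every provision that can still be given independent effect. Clause 3, Clause 4, Clause 5, and Clause 6 remain in effect.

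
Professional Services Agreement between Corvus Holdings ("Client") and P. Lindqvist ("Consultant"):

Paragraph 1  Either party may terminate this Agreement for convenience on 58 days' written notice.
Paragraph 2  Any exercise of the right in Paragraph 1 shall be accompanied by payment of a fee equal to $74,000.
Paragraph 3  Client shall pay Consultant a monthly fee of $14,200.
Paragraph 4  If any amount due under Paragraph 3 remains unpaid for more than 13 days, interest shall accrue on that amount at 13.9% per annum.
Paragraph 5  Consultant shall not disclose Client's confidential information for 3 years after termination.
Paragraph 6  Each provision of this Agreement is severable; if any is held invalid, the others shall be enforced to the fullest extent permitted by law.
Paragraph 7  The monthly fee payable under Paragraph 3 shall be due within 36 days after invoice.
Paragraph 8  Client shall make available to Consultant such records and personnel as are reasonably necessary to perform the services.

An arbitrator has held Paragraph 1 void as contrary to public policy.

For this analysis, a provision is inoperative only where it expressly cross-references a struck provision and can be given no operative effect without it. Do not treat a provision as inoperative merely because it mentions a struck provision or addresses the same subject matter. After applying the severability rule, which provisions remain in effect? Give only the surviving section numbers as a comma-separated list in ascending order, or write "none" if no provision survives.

3, 4, 5, 6, 7, 8

Paragraph 1 is struck. Paragraph 2 operates only by reference to Paragraph 1, so it falls with Paragraph 1. Paragraph 6 is a severability clause and preserves every provision that can still be given independent effect. The provisions still in force are Paragraph 3, Paragraph 4, Paragraph 5, Paragraph 6, Paragraph 7, and Paragraph 8.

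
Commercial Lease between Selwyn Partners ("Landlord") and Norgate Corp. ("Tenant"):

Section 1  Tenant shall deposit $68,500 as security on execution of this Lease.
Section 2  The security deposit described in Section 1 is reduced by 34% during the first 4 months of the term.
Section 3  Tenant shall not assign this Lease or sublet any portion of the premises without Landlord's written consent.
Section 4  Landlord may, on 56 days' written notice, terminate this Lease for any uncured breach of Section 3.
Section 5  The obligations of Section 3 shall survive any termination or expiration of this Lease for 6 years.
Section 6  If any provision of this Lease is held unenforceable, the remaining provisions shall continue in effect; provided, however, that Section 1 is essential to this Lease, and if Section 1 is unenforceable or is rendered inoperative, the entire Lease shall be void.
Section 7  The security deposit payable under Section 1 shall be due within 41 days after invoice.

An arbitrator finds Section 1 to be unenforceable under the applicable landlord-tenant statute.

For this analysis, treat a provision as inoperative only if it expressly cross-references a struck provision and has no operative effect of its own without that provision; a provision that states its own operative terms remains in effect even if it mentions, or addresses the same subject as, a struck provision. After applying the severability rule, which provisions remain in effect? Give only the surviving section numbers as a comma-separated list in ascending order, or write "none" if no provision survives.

none

Section 1 is struck. The whole of Section 2 is the introductory reduction to the security deposit, defined by reference to Section 1, so Section 2 cannot stand once Section 1 is removed. Section 7 operates only by reference to Section 1, so it falls with Section 1. Section 6 makes Section 1 an essential term, and Section 1 is the provision held invalid; under Section 6, the entire Lease is therefore void. No provision of the Lease survives.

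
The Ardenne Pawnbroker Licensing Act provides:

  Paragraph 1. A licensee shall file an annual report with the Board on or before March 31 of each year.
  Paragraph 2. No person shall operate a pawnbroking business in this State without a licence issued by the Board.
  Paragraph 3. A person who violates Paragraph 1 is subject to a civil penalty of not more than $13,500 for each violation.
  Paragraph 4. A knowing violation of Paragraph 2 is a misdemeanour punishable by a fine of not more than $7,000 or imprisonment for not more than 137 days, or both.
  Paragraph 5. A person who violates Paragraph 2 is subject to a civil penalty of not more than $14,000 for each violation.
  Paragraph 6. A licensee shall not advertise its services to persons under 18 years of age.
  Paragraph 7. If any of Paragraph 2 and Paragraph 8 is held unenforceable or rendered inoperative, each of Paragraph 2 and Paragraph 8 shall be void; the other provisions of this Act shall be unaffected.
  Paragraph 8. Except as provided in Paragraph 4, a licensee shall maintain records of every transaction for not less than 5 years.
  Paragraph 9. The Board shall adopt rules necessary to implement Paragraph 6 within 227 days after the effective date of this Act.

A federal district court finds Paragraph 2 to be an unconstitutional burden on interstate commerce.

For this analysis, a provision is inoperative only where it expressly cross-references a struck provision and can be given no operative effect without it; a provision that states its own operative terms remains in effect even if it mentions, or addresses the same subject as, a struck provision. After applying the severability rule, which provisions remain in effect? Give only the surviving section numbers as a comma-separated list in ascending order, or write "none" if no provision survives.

1, 3, 6, 7, 9

Paragraph 2 is struck. The only function of Paragraph 4 is the criminal penalty for violating Paragraph 2, so it cannot stand once Paragraph 2 is removed. The only function of Paragraph 5 is the civil penalty for violating Paragraph 2, so it cannot stand once Paragraph 2 is removed. Paragraph 7 declares Paragraph 2 and Paragraph 8 mutually dependent; since one of them has fallen, all of them are of no effect. That brings down Paragraph 8 as well. The remainder continues in force under Paragraph 7. That leaves Paragraph 1, Paragraph 3, Paragraph 6, Paragraph 7, and Paragraph 9 in effect.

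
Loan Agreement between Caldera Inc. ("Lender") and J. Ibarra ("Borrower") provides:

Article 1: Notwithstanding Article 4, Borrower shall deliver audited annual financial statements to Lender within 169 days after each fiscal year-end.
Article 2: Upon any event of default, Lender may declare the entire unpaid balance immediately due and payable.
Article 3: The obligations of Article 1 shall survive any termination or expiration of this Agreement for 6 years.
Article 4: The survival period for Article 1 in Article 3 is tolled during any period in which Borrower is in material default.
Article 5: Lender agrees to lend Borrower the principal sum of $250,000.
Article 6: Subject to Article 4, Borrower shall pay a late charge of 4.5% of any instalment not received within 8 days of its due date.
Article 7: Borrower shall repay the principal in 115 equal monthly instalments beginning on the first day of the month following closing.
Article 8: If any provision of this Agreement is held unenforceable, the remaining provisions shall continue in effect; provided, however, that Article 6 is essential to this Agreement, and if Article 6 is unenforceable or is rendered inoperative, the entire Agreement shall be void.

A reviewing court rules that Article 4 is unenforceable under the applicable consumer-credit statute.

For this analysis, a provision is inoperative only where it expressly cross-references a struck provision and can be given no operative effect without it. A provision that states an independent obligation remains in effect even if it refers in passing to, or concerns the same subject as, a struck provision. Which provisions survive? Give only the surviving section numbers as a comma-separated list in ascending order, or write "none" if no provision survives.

Article 4 is struck. Article 1 mentions Article 4 but its own obligation stands independently of Article 4, so Article 1 is not affected. Although Article 6 refers to Article 4, its operative terms do not depend on Article 4, so it remains in effect. Nothing else in the Agreement is defined by reference to Article 4. Article 8 makes Article 6 an essential term, but Article 6 is unaffected, so the severability proviso in Article 8 preserves the remaining provisions. That leaves Article 1, Article 2, Article 3, Article 5, Article 6, Article 7, and Article 8 in effect.

1, 2, 3, 5, 6, 7, 8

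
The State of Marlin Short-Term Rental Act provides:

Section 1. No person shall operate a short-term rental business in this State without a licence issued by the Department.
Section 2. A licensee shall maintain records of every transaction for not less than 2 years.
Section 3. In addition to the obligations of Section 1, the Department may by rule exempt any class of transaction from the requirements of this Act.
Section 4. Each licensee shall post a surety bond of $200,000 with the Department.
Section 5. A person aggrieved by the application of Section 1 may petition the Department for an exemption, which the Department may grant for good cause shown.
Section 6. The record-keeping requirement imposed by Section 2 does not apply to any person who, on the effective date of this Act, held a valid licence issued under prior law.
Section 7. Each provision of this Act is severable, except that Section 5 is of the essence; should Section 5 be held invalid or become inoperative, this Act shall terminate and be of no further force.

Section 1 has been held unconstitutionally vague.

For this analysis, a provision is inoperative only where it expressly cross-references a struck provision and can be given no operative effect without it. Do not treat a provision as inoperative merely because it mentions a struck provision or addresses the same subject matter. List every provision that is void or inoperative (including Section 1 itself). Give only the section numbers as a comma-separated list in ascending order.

1, 2, 3, 4, 5, 6, 7

Section 1 is struck. Section 5 merely fixes the exemption procedure for Section 1; with Section 1 gone it has nothing to operate on and falls away. Section 7 makes Section 5 an essential term, and Section 5 has been rendered inoperative by the cascade; under Section 7, the entire Act is therefore void. No provision of the Act survives.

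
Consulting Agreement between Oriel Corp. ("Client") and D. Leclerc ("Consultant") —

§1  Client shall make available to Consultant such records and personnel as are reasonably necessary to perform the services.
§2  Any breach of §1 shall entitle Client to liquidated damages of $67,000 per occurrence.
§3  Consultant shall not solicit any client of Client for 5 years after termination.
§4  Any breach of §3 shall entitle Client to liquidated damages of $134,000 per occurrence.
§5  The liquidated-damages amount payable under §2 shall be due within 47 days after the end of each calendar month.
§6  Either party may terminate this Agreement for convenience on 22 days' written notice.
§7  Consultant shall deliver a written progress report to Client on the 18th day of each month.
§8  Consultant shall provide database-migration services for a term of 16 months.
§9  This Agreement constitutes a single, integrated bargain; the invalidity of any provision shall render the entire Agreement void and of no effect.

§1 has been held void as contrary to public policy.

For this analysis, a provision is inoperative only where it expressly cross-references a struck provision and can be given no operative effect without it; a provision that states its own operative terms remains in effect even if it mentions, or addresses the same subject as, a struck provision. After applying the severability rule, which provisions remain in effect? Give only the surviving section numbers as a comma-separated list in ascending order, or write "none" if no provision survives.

§1 is struck. The whole of §2 is the liquidated-damages amount, defined by reference to §1, so §2 cannot stand once §1 is removed. §5 operates only by reference to §2, so it falls with §2. §9 provides that the Agreement is not severable, so the invalidity of any one provision voids the entire Agreement. No provision of the Agreement survives.

none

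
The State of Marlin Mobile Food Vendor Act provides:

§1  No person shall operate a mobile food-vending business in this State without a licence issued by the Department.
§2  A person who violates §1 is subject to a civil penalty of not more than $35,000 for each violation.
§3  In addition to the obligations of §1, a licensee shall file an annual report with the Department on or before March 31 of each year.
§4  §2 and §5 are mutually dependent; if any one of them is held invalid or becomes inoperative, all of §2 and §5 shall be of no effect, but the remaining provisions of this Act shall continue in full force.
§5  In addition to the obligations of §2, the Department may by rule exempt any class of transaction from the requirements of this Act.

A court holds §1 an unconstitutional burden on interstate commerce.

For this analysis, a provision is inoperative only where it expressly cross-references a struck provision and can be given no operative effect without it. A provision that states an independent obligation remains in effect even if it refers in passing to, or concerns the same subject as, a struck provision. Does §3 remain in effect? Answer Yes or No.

§1 is struck. §2 operates only by reference to §1, so it falls with §1. §3 mentions §1 but its own obligation stands independently of §1, so §3 is not affected. §4 declares §2 and §5 mutually dependent; since one of them has fallen, all of them are of no effect. That brings down §5 as well. The remainder continues in force under §4. That leaves §3 and §4 in effect. §3 is among the surviving provisions, so the answer is yes.

Yes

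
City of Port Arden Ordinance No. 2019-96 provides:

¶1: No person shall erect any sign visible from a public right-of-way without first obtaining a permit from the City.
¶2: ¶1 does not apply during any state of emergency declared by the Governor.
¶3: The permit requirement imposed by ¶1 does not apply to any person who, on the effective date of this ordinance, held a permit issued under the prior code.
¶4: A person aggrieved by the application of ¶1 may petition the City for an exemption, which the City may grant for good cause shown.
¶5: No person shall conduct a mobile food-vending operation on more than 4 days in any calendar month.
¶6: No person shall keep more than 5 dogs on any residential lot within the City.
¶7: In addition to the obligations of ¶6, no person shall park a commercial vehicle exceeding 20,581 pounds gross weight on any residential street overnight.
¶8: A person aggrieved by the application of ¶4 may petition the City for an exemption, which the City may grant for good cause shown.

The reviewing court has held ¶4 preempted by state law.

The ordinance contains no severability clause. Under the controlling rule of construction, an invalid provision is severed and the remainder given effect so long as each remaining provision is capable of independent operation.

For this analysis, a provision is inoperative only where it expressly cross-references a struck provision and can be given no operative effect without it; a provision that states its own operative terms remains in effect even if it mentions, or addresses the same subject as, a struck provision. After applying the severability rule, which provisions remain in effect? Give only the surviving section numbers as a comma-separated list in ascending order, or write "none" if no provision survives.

1, 2, 3, 5, 6, 7

¶4 is struck. ¶8 has no operative effect of its own apart from ¶4 and is therefore inoperative. Under the stated default rule, only provisions that cannot operate independently fall away; the rest are enforced. The provisions still in force are ¶1, ¶2, ¶3, ¶5, ¶6, and ¶7.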